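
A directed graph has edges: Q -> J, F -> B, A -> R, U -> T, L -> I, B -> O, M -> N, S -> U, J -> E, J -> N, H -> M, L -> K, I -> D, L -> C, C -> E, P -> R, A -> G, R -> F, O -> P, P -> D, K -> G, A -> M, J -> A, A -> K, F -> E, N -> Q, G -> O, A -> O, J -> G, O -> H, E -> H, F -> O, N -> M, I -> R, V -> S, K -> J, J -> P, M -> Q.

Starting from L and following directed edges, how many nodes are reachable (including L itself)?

BFS from L visits: L, K, I, C, J, G, R, D, E, P, N, A, O, F, H, Q, M, B
Reachable nodes: 18 of 22 total.

18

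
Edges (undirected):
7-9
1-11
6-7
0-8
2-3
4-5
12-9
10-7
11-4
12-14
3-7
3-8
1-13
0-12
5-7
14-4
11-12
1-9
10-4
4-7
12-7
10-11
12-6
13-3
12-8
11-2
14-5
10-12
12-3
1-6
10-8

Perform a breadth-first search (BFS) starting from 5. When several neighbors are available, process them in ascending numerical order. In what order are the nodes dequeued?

5 → 4 → 7 → 14 → 10 → 11 → 3 → 6 → 9 → 12 → 8 → 1 → 2 → 13 → 0

Visit 5; enqueue 4, 7, 14 → queue [4, 7, 14]
Visit 4; enqueue 10, 11 → queue [7, 14, 10, 11]
Visit 7; enqueue 3, 6, 9, 12 → queue [14, 10, 11, 3, 6, 9, 12]
Visit 14 → queue [10, 11, 3, 6, 9, 12]
Visit 10; enqueue 8 → queue [11, 3, 6, 9, 12, 8]
Visit 11; enqueue 1, 2 → queue [3, 6, 9, 12, 8, 1, 2]
Visit 3; enqueue 13 → queue [6, 9, 12, 8, 1, 2, 13]
Visit 6 → queue [9, 12, 8, 1, 2, 13]
Visit 9 → queue [12, 8, 1, 2, 13]
Visit 12; enqueue 0 → queue [8, 1, 2, 13, 0]
Visit 8 → queue [1, 2, 13, 0]
Visit 1 → queue [2, 13, 0]
Visit 2 → queue [13, 0]
Visit 13 → queue [0]
Visit 0 → queue []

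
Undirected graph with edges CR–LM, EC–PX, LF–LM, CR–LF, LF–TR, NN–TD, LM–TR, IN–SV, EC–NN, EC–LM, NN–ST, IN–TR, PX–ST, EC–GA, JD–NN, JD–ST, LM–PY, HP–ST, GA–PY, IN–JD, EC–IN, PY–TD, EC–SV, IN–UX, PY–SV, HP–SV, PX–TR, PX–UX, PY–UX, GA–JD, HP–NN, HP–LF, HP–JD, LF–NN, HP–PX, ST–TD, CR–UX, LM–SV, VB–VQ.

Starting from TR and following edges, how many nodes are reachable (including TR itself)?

16

BFS from TR visits: TR, IN, LF, LM, PX, EC, JD, SV, UX, CR, HP, NN, PY, ST, GA, TD
Reachable nodes: 16 of 18 total.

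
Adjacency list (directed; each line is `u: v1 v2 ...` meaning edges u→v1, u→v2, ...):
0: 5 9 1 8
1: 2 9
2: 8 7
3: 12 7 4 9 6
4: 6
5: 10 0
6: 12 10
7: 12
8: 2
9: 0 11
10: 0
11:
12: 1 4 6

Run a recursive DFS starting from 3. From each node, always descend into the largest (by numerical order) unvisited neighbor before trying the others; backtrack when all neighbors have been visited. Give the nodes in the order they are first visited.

3 12 6 10 0 9 11 8 2 7 5 1 4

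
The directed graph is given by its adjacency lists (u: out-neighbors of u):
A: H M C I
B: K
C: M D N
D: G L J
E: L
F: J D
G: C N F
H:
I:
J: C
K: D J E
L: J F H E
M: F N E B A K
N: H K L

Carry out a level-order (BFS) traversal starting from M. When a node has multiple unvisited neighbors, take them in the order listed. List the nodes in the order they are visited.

M, F, N, E, B, A, K, J, D, H, L, C, I, G

Visit M; enqueue F, N, E, B, A, K → queue [F, N, E, B, A, K]
Visit F; enqueue J, D → queue [N, E, B, A, K, J, D]
Visit N; enqueue H, L → queue [E, B, A, K, J, D, H, L]
Visit E → queue [B, A, K, J, D, H, L]
Visit B → queue [A, K, J, D, H, L]
Visit A; enqueue C, I → queue [K, J, D, H, L, C, I]
Visit K → queue [J, D, H, L, C, I]
Visit J → queue [D, H, L, C, I]
Visit D; enqueue G → queue [H, L, C, I, G]
Visit H → queue [L, C, I, G]
Visit L → queue [C, I, G]
Visit C → queue [I, G]
Visit I → queue [G]
Visit G → queue []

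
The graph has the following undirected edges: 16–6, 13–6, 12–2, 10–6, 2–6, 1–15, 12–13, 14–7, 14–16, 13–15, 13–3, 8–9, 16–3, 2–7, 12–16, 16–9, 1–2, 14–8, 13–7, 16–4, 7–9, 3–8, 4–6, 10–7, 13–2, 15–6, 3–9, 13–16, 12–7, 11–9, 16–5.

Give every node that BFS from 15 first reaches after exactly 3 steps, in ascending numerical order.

5, 8, 9, 14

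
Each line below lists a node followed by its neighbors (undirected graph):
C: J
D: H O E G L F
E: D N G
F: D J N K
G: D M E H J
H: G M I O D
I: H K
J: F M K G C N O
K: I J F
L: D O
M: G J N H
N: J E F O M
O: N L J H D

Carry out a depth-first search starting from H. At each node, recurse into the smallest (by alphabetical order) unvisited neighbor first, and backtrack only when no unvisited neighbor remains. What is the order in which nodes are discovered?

H → D → E → G → J → C → F → K → I → N → M → O → L

Visit H
H → D
D → E
E → G
G → J
J → C
J → F
F → K
K → I
F → N
N → M
N → O
O → L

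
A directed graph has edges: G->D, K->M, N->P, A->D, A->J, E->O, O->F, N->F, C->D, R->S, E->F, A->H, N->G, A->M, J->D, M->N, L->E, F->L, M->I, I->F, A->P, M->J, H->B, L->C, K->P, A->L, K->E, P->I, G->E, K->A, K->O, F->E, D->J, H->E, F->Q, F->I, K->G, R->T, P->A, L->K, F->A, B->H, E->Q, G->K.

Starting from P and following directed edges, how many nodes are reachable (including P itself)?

BFS from P visits: P, I, A, F, M, L, J, H, D, Q, E, N, K, C, B, O, G
Reachable nodes: 17 of 20 total.

17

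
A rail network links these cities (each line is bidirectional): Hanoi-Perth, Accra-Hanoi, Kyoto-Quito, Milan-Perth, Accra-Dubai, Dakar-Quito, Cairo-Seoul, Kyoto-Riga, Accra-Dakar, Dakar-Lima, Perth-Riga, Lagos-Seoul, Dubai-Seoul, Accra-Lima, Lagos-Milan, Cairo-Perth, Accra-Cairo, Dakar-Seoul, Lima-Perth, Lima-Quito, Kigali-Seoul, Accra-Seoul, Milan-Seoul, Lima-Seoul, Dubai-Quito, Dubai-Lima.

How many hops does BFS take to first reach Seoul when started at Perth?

2

Level 0: Perth
Level 1: Cairo, Hanoi, Lima, Milan, Riga
Level 2: Accra, Dakar, Dubai, Kyoto, Lagos, Quito, Seoul
Level 3: Kigali
Seoul first appears at level 2.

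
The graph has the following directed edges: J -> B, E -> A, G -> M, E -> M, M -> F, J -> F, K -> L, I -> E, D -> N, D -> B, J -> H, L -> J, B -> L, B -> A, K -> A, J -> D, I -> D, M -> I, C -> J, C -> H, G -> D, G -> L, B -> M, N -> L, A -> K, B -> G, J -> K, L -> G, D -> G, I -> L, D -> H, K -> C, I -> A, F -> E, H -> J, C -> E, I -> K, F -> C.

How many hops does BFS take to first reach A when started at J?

Level 0: J
Level 1: B, D, F, H, K
Level 2: A, C, E, G, L, M, N
Level 3: I
A first appears at level 2.

2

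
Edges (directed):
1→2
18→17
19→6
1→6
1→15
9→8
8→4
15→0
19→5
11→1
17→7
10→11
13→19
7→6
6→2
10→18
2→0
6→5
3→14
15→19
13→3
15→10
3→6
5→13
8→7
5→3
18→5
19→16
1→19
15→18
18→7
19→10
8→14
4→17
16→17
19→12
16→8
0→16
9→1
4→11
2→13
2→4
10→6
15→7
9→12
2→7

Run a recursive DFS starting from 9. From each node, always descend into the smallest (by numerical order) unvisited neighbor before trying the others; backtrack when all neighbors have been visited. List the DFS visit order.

Visit 9
9 → 1
1 → 2
2 → 0
0 → 16
16 → 8
8 → 4
4 → 11
4 → 17
17 → 7
7 → 6
6 → 5
5 → 3
3 → 14
5 → 13
13 → 19
19 → 10
10 → 18
19 → 12
1 → 15

9 -> 1 -> 2 -> 0 -> 16 -> 8 -> 4 -> 11 -> 17 -> 7 -> 6 -> 5 -> 3 -> 14 -> 13 -> 19 -> 10 -> 18 -> 12 -> 15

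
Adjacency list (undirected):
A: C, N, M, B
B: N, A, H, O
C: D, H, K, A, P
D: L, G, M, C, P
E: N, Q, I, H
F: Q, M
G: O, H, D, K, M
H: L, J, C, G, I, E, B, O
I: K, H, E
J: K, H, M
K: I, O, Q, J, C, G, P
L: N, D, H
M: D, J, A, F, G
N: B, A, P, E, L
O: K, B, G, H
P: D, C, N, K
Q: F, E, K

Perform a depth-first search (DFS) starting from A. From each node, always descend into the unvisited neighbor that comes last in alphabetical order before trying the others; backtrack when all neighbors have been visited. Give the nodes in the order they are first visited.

Visit A
A → N
N → P
P → K
K → Q
Q → F
F → M
M → J
J → H
H → O
O → G
G → D
D → L
D → C
O → B
H → I
I → E

A → N → P → K → Q → F → M → J → H → O → G → D → L → C → B → I → E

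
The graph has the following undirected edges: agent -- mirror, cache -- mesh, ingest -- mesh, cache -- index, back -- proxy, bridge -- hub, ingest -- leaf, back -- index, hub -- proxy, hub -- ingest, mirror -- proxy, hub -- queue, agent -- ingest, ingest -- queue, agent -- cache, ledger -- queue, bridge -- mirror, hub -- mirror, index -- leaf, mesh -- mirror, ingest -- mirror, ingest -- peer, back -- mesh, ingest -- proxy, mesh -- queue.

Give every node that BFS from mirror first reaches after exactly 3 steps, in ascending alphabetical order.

index, ledger

Level 0: mirror
Level 1: agent, bridge, hub, ingest, mesh, proxy
Level 2: back, cache, leaf, peer, queue
Level 3: index, ledger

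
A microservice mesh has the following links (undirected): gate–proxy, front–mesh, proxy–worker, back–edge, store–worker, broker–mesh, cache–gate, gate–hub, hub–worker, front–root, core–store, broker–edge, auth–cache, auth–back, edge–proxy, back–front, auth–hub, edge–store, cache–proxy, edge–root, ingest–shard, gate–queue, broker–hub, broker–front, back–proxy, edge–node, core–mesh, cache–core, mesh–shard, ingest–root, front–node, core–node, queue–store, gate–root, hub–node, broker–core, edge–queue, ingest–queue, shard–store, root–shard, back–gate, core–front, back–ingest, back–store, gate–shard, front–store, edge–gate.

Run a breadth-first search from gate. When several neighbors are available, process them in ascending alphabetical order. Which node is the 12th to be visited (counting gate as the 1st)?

ingest

Visit gate; enqueue back, cache, edge, hub, proxy, queue, root, shard → queue [back, cache, edge, hub, proxy, queue, root, shard]
Visit back; enqueue auth, front, ingest, store → queue [cache, edge, hub, proxy, queue, root, shard, auth, front, ingest, store]
Visit cache; enqueue core → queue [edge, hub, proxy, queue, root, shard, auth, front, ingest, store, core]
Visit edge; enqueue broker, node → queue [hub, proxy, queue, root, shard, auth, front, ingest, store, core, broker, node]
Visit hub; enqueue worker → queue [proxy, queue, root, shard, auth, front, ingest, store, core, broker, node, worker]
Visit proxy → queue [queue, root, shard, auth, front, ingest, store, core, broker, node, worker]
Visit queue → queue [root, shard, auth, front, ingest, store, core, broker, node, worker]
Visit root → queue [shard, auth, front, ingest, store, core, broker, node, worker]
Visit shard; enqueue mesh → queue [auth, front, ingest, store, core, broker, node, worker, mesh]
Visit auth → queue [front, ingest, store, core, broker, node, worker, mesh]
Visit front → queue [ingest, store, core, broker, node, worker, mesh]
Visit ingest → queue [store, core, broker, node, worker, mesh]
Visit store → queue [core, broker, node, worker, mesh]
Visit core → queue [broker, node, worker, mesh]
Visit broker → queue [node, worker, mesh]
Visit node → queue [worker, mesh]
Visit worker → queue [mesh]
Visit mesh → queue []

Visit order: gate, back, cache, edge, hub, proxy, queue, root, shard, auth, front, ingest, store, core, broker, node, worker, mesh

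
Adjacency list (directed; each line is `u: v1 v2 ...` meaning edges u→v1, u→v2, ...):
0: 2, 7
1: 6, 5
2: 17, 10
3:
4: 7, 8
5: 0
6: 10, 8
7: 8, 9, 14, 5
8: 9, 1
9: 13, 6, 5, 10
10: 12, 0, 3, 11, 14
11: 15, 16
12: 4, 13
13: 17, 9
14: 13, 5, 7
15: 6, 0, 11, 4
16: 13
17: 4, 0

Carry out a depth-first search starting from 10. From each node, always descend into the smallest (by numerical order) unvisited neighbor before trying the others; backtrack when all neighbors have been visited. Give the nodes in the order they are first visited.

Visit 10
10 → 0
0 → 2
2 → 17
17 → 4
4 → 7
7 → 5
7 → 8
8 → 1
1 → 6
8 → 9
9 → 13
7 → 14
10 → 3
10 → 11
11 → 15
11 → 16
10 → 12

10 -> 0 -> 2 -> 17 -> 4 -> 7 -> 5 -> 8 -> 1 -> 6 -> 9 -> 13 -> 14 -> 3 -> 11 -> 15 -> 16 -> 12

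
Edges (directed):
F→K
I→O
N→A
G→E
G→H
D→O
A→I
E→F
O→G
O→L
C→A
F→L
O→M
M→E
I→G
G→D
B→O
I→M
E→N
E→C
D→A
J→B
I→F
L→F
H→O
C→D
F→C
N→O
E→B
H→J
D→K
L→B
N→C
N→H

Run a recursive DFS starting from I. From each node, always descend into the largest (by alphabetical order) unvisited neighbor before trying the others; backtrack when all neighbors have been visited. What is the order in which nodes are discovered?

I → O → M → E → N → H → J → B → C → D → K → A → F → L → G

Visit I
I → O
O → M
M → E
E → N
N → H
H → J
J → B
N → C
C → D
D → K
D → A
E → F
F → L
O → G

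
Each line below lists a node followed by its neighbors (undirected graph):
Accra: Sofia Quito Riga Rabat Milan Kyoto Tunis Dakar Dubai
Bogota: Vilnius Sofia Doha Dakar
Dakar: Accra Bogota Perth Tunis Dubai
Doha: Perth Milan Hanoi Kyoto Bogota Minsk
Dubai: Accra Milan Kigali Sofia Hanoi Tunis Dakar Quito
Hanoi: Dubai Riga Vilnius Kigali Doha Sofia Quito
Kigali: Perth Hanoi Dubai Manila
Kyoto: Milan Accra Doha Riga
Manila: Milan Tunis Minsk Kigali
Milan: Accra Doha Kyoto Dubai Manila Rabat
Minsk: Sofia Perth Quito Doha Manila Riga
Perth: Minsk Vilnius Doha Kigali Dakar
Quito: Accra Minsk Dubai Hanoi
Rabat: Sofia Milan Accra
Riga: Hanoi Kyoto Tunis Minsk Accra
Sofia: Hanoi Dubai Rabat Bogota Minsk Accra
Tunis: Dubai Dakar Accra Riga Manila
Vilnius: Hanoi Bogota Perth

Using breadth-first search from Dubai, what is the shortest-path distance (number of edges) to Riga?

Level 0: Dubai
Level 1: Accra, Dakar, Hanoi, Kigali, Milan, Quito, Sofia, Tunis
Level 2: Bogota, Doha, Kyoto, Manila, Minsk, Perth, Rabat, Riga, Vilnius
Riga first appears at level 2.

2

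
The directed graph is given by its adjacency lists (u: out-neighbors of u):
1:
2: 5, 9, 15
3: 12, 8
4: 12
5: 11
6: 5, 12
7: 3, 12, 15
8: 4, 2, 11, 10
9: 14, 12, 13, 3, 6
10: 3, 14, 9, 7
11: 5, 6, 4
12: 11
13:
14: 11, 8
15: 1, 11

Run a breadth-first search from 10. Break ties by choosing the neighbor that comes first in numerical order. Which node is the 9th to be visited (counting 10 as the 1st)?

Visit 10; enqueue 3, 7, 9, 14 → queue [3, 7, 9, 14]
Visit 3; enqueue 8, 12 → queue [7, 9, 14, 8, 12]
Visit 7; enqueue 15 → queue [9, 14, 8, 12, 15]
Visit 9; enqueue 6, 13 → queue [14, 8, 12, 15, 6, 13]
Visit 14; enqueue 11 → queue [8, 12, 15, 6, 13, 11]
Visit 8; enqueue 2, 4 → queue [12, 15, 6, 13, 11, 2, 4]
Visit 12 → queue [15, 6, 13, 11, 2, 4]
Visit 15; enqueue 1 → queue [6, 13, 11, 2, 4, 1]
Visit 6; enqueue 5 → queue [13, 11, 2, 4, 1, 5]
Visit 13 → queue [11, 2, 4, 1, 5]
Visit 11 → queue [2, 4, 1, 5]
Visit 2 → queue [4, 1, 5]
Visit 4 → queue [1, 5]
Visit 1 → queue [5]
Visit 5 → queue []

Visit order: 10, 3, 7, 9, 14, 8, 12, 15, 6, 13, 11, 2, 4, 1, 5

6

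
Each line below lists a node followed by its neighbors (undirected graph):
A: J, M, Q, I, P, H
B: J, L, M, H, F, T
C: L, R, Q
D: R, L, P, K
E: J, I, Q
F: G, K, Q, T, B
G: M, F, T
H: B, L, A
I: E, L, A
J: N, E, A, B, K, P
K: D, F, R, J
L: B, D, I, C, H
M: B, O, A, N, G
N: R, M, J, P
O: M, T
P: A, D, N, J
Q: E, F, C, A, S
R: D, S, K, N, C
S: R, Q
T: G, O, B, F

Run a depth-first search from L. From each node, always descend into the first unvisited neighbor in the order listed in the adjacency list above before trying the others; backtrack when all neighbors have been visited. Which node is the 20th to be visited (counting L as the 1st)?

H

Visit L
L → B
B → J
J → N
N → R
R → D
D → P
P → A
A → M
M → O
O → T
T → G
G → F
F → K
F → Q
Q → E
E → I
Q → C
Q → S
A → H

Visit order: L, B, J, N, R, D, P, A, M, O, T, G, F, K, Q, E, I, C, S, H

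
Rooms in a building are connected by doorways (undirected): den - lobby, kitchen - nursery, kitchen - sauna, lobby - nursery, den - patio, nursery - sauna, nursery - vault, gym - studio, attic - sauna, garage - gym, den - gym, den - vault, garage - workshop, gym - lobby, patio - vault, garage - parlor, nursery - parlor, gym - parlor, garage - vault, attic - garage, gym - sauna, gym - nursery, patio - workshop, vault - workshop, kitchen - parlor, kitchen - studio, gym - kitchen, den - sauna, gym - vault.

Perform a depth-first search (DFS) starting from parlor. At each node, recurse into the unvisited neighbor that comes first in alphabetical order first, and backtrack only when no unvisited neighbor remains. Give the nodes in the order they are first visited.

Visit parlor
parlor → garage
garage → attic
attic → sauna
sauna → den
den → gym
gym → kitchen
kitchen → nursery
nursery → lobby
nursery → vault
vault → patio
patio → workshop
kitchen → studio

parlor, garage, attic, sauna, den, gym, kitchen, nursery, lobby, vault, patio, workshop, studio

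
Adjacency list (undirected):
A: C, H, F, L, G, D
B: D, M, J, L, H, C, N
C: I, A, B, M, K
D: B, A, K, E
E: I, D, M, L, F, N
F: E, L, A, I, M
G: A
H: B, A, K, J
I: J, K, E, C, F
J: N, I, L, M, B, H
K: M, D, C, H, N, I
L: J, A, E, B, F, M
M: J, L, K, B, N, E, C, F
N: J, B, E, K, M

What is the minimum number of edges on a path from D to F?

2

Level 0: D
Level 1: A, B, E, K
Level 2: C, F, G, H, I, J, L, M, N
F first appears at level 2.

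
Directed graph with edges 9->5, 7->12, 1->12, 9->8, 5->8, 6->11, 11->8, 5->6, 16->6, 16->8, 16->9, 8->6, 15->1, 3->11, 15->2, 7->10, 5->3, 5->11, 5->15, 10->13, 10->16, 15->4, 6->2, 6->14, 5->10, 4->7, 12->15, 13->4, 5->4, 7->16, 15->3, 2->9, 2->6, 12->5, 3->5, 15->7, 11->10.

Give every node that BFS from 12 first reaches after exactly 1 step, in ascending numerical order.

5, 15

Level 0: 12
Level 1: 5, 15
Level 2: 1, 2, 3, 4, 6, 7, 8, 10, 11
Level 3: 9, 13, 14, 16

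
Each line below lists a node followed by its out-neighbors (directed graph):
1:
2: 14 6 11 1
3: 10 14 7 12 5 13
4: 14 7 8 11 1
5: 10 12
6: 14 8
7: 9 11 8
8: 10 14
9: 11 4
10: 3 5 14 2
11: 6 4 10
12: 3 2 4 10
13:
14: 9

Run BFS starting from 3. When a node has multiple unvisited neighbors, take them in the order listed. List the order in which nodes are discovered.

Visit 3; enqueue 10, 14, 7, 12, 5, 13 → queue [10, 14, 7, 12, 5, 13]
Visit 10; enqueue 2 → queue [14, 7, 12, 5, 13, 2]
Visit 14; enqueue 9 → queue [7, 12, 5, 13, 2, 9]
Visit 7; enqueue 11, 8 → queue [12, 5, 13, 2, 9, 11, 8]
Visit 12; enqueue 4 → queue [5, 13, 2, 9, 11, 8, 4]
Visit 5 → queue [13, 2, 9, 11, 8, 4]
Visit 13 → queue [2, 9, 11, 8, 4]
Visit 2; enqueue 6, 1 → queue [9, 11, 8, 4, 6, 1]
Visit 9 → queue [11, 8, 4, 6, 1]
Visit 11 → queue [8, 4, 6, 1]
Visit 8 → queue [4, 6, 1]
Visit 4 → queue [6, 1]
Visit 6 → queue [1]
Visit 1 → queue []

3 10 14 7 12 5 13 2 9 11 8 4 6 1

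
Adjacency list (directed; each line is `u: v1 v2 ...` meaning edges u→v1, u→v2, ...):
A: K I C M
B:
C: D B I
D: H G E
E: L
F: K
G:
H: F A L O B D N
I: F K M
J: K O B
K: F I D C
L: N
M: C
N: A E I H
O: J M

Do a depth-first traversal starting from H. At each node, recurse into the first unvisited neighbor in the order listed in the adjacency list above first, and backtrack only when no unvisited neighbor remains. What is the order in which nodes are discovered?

H -> F -> K -> I -> M -> C -> D -> G -> E -> L -> N -> A -> B -> O -> J

Visit H
H → F
F → K
K → I
I → M
M → C
C → D
D → G
D → E
E → L
L → N
N → A
C → B
H → O
O → J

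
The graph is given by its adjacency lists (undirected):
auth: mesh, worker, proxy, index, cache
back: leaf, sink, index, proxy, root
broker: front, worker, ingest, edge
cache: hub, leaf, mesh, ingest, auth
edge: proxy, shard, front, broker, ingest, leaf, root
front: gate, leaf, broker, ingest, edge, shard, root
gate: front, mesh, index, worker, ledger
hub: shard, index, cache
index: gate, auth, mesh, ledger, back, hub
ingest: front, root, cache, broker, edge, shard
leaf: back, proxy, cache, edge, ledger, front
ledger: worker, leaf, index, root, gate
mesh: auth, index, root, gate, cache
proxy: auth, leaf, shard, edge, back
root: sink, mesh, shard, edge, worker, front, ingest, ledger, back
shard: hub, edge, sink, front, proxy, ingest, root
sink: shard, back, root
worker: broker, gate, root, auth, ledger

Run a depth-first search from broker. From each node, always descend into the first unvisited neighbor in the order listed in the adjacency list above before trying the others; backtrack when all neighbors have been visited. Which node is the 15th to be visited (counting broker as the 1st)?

proxy

Visit broker
broker → front
front → gate
gate → mesh
mesh → auth
auth → worker
worker → root
root → sink
sink → shard
shard → hub
hub → index
index → ledger
ledger → leaf
leaf → back
back → proxy
proxy → edge
edge → ingest
ingest → cache

Visit order: broker, front, gate, mesh, auth, worker, root, sink, shard, hub, index, ledger, leaf, back, proxy, edge, ingest, cache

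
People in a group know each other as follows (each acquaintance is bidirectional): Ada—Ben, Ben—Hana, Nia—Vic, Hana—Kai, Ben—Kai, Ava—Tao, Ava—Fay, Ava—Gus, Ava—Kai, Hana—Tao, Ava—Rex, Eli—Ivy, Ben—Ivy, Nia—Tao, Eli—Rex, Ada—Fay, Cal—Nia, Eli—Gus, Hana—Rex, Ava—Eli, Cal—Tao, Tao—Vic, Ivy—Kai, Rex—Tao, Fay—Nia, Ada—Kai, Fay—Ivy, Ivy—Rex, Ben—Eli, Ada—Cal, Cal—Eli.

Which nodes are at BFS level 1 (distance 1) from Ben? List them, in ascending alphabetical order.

Ada, Eli, Hana, Ivy, Kai

Level 0: Ben
Level 1: Ada, Eli, Hana, Ivy, Kai
Level 2: Ava, Cal, Fay, Gus, Rex, Tao
Level 3: Nia, Vic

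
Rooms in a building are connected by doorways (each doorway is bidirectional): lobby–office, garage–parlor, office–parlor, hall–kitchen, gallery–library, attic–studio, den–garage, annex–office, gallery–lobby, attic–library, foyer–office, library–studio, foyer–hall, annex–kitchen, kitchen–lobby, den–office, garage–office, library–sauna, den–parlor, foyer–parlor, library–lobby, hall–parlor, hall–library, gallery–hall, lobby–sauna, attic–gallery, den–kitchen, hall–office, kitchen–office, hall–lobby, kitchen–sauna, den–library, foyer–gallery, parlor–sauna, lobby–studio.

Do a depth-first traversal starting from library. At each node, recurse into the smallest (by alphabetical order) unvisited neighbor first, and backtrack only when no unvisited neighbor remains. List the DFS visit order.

library attic gallery foyer hall kitchen annex office den garage parlor sauna lobby studio

Visit library
library → attic
attic → gallery
gallery → foyer
foyer → hall
hall → kitchen
kitchen → annex
annex → office
office → den
den → garage
garage → parlor
parlor → sauna
sauna → lobby
lobby → studio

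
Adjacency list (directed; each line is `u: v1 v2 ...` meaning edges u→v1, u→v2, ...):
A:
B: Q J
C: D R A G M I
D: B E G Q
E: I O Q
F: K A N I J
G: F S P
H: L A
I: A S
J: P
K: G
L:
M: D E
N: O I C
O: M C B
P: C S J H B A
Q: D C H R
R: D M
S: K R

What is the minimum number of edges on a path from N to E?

Level 0: N
Level 1: C, I, O
Level 2: A, B, D, G, M, R, S
Level 3: E, F, J, K, P, Q
Level 4: H
Level 5: L
E first appears at level 3.

3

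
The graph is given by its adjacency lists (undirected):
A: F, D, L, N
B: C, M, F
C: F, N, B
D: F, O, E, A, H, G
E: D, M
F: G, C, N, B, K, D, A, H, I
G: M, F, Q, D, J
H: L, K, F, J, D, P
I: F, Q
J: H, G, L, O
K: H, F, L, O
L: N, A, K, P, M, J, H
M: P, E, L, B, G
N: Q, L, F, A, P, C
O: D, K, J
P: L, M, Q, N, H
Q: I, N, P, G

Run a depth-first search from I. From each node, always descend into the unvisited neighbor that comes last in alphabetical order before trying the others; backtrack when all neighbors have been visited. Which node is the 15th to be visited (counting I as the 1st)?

Visit I
I → Q
Q → P
P → N
N → L
L → M
M → G
G → J
J → O
O → K
K → H
H → F
F → D
D → E
D → A
F → C
C → B

Visit order: I, Q, P, N, L, M, G, J, O, K, H, F, D, E, A, C, B

A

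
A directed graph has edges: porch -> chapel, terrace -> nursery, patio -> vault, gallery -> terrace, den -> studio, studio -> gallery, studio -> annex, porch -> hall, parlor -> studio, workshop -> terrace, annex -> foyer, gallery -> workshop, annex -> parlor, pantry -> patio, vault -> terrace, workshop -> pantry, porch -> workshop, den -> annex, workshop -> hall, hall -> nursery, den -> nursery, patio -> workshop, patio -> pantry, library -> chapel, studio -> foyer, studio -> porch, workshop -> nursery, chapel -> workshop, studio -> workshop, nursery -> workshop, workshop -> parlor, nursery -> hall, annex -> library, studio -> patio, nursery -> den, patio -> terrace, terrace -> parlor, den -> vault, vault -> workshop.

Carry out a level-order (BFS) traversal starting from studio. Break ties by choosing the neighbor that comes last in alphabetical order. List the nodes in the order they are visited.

studio → workshop → porch → patio → gallery → foyer → annex → terrace → parlor → pantry → nursery → hall → chapel → vault → library → den

Visit studio; enqueue workshop, porch, patio, gallery, foyer, annex → queue [workshop, porch, patio, gallery, foyer, annex]
Visit workshop; enqueue terrace, parlor, pantry, nursery, hall → queue [porch, patio, gallery, foyer, annex, terrace, parlor, pantry, nursery, hall]
Visit porch; enqueue chapel → queue [patio, gallery, foyer, annex, terrace, parlor, pantry, nursery, hall, chapel]
Visit patio; enqueue vault → queue [gallery, foyer, annex, terrace, parlor, pantry, nursery, hall, chapel, vault]
Visit gallery → queue [foyer, annex, terrace, parlor, pantry, nursery, hall, chapel, vault]
Visit foyer → queue [annex, terrace, parlor, pantry, nursery, hall, chapel, vault]
Visit annex; enqueue library → queue [terrace, parlor, pantry, nursery, hall, chapel, vault, library]
Visit terrace → queue [parlor, pantry, nursery, hall, chapel, vault, library]
Visit parlor → queue [pantry, nursery, hall, chapel, vault, library]
Visit pantry → queue [nursery, hall, chapel, vault, library]
Visit nursery; enqueue den → queue [hall, chapel, vault, library, den]
Visit hall → queue [chapel, vault, library, den]
Visit chapel → queue [vault, library, den]
Visit vault → queue [library, den]
Visit library → queue [den]
Visit den → queue []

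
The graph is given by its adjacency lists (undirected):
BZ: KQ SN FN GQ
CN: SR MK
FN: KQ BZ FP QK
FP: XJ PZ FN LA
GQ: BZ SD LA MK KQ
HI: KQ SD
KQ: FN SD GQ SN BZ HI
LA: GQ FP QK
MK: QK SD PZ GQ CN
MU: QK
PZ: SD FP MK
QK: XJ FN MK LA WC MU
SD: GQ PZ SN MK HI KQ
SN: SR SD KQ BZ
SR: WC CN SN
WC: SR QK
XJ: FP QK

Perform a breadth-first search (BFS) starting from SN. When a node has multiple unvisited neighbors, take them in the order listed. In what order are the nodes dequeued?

Visit SN; enqueue SR, SD, KQ, BZ → queue [SR, SD, KQ, BZ]
Visit SR; enqueue WC, CN → queue [SD, KQ, BZ, WC, CN]
Visit SD; enqueue GQ, PZ, MK, HI → queue [KQ, BZ, WC, CN, GQ, PZ, MK, HI]
Visit KQ; enqueue FN → queue [BZ, WC, CN, GQ, PZ, MK, HI, FN]
Visit BZ → queue [WC, CN, GQ, PZ, MK, HI, FN]
Visit WC; enqueue QK → queue [CN, GQ, PZ, MK, HI, FN, QK]
Visit CN → queue [GQ, PZ, MK, HI, FN, QK]
Visit GQ; enqueue LA → queue [PZ, MK, HI, FN, QK, LA]
Visit PZ; enqueue FP → queue [MK, HI, FN, QK, LA, FP]
Visit MK → queue [HI, FN, QK, LA, FP]
Visit HI → queue [FN, QK, LA, FP]
Visit FN → queue [QK, LA, FP]
Visit QK; enqueue XJ, MU → queue [LA, FP, XJ, MU]
Visit LA → queue [FP, XJ, MU]
Visit FP → queue [XJ, MU]
Visit XJ → queue [MU]
Visit MU → queue []

SN → SR → SD → KQ → BZ → WC → CN → GQ → PZ → MK → HI → FN → QK → LA → FP → XJ → MU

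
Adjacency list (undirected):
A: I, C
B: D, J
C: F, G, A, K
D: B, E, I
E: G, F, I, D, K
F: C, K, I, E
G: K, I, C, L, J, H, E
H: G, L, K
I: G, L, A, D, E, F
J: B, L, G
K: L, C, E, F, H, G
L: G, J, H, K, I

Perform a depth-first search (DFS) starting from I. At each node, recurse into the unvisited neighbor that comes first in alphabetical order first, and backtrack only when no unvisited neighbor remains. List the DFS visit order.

Visit I
I → A
A → C
C → F
F → E
E → D
D → B
B → J
J → G
G → H
H → K
K → L

I, A, C, F, E, D, B, J, G, H, K, L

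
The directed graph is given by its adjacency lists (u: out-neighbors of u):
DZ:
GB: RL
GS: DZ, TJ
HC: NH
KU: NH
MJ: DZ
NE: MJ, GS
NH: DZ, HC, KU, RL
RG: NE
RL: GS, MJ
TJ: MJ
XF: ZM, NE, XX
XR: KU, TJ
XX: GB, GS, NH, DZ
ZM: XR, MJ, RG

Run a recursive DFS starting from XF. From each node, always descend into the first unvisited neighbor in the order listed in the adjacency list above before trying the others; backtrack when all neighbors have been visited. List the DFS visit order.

XF -> ZM -> XR -> KU -> NH -> DZ -> HC -> RL -> GS -> TJ -> MJ -> RG -> NE -> XX -> GB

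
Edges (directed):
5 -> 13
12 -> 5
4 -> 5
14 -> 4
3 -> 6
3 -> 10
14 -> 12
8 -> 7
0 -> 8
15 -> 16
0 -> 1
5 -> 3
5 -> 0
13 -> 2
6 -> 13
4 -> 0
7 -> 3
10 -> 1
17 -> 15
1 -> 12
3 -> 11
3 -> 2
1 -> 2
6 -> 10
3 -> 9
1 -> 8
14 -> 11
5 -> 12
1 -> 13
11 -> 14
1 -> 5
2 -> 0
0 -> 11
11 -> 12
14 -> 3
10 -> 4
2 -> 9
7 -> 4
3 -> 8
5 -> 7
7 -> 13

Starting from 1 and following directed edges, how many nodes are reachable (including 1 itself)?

15

BFS from 1 visits: 1, 2, 5, 8, 12, 13, 0, 9, 3, 7, 11, 6, 10, 4, 14
Reachable nodes: 15 of 18 total.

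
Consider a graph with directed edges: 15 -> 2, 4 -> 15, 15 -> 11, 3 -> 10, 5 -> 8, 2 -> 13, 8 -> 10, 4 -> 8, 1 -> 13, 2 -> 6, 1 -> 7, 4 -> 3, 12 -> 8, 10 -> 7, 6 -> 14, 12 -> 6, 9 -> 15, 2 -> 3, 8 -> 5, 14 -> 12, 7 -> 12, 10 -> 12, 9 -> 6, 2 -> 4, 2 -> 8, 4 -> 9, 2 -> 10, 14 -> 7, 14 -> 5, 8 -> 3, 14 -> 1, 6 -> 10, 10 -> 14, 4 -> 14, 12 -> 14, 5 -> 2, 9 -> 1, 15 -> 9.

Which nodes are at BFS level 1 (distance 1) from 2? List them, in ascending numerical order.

Level 0: 2
Level 1: 3, 4, 6, 8, 10, 13
Level 2: 5, 7, 9, 12, 14, 15
Level 3: 1, 11

3, 4, 6, 8, 10, 13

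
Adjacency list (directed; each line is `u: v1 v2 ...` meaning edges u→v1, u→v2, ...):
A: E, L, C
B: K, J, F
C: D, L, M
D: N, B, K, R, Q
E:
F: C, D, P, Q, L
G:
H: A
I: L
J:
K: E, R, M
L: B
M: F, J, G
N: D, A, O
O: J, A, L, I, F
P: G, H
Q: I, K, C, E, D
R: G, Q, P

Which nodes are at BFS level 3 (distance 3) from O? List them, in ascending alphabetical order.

Level 0: O
Level 1: A, F, I, J, L
Level 2: B, C, D, E, P, Q
Level 3: G, H, K, M, N, R

G, H, K, M, N, R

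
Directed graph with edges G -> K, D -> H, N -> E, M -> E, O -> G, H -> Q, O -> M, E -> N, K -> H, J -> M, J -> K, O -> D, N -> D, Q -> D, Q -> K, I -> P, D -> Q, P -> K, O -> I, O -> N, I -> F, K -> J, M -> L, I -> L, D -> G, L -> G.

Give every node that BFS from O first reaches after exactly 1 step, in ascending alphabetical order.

D, G, I, M, N

Level 0: O
Level 1: D, G, I, M, N
Level 2: E, F, H, K, L, P, Q
Level 3: J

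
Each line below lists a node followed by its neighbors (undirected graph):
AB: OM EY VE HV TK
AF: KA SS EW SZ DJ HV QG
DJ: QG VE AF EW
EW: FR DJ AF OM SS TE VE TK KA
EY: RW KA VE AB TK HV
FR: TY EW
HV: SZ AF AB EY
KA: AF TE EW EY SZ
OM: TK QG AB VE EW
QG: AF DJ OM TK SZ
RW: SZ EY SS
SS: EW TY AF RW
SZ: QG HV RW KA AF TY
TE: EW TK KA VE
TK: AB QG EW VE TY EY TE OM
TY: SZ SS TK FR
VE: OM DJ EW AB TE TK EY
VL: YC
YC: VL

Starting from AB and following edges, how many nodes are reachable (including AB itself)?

BFS from AB visits: AB, OM, EY, VE, HV, TK, QG, EW, RW, KA, DJ, TE, SZ, AF, TY, FR, SS
Reachable nodes: 17 of 19 total.

17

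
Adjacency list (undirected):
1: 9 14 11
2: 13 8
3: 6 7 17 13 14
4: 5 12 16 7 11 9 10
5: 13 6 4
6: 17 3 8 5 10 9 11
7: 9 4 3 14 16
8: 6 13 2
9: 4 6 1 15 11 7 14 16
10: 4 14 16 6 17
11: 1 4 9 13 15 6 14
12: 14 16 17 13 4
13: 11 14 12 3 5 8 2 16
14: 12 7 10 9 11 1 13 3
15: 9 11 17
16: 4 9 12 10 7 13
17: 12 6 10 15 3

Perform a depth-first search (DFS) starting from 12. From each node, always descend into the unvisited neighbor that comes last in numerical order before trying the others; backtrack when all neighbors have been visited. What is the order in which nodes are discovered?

12, 17, 15, 11, 14, 13, 16, 10, 6, 9, 7, 4, 5, 3, 1, 8, 2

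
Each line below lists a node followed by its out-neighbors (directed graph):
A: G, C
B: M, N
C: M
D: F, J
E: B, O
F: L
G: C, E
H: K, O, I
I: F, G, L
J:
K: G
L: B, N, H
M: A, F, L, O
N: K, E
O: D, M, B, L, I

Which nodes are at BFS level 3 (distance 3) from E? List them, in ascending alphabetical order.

A, F, G, H, J, K

Level 0: E
Level 1: B, O
Level 2: D, I, L, M, N
Level 3: A, F, G, H, J, K
Level 4: C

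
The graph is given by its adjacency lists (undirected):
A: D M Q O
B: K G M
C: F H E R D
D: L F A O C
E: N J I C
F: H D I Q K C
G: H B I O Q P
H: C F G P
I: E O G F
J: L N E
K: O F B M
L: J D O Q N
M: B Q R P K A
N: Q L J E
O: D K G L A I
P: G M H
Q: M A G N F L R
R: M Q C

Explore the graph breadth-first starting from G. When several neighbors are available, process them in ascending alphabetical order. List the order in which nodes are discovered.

G -> B -> H -> I -> O -> P -> Q -> K -> M -> C -> F -> E -> A -> D -> L -> N -> R -> J

Visit G; enqueue B, H, I, O, P, Q → queue [B, H, I, O, P, Q]
Visit B; enqueue K, M → queue [H, I, O, P, Q, K, M]
Visit H; enqueue C, F → queue [I, O, P, Q, K, M, C, F]
Visit I; enqueue E → queue [O, P, Q, K, M, C, F, E]
Visit O; enqueue A, D, L → queue [P, Q, K, M, C, F, E, A, D, L]
Visit P → queue [Q, K, M, C, F, E, A, D, L]
Visit Q; enqueue N, R → queue [K, M, C, F, E, A, D, L, N, R]
Visit K → queue [M, C, F, E, A, D, L, N, R]
Visit M → queue [C, F, E, A, D, L, N, R]
Visit C → queue [F, E, A, D, L, N, R]
Visit F → queue [E, A, D, L, N, R]
Visit E; enqueue J → queue [A, D, L, N, R, J]
Visit A → queue [D, L, N, R, J]
Visit D → queue [L, N, R, J]
Visit L → queue [N, R, J]
Visit N → queue [R, J]
Visit R → queue [J]
Visit J → queue []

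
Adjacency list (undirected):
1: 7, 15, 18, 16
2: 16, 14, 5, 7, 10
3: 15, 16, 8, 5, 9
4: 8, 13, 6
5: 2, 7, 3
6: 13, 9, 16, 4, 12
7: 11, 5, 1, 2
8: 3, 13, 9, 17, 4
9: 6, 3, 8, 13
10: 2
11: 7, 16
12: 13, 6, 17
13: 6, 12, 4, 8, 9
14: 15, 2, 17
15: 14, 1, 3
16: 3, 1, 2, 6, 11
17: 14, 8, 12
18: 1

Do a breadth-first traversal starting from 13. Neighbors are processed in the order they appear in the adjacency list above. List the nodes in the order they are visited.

Visit 13; enqueue 6, 12, 4, 8, 9 → queue [6, 12, 4, 8, 9]
Visit 6; enqueue 16 → queue [12, 4, 8, 9, 16]
Visit 12; enqueue 17 → queue [4, 8, 9, 16, 17]
Visit 4 → queue [8, 9, 16, 17]
Visit 8; enqueue 3 → queue [9, 16, 17, 3]
Visit 9 → queue [16, 17, 3]
Visit 16; enqueue 1, 2, 11 → queue [17, 3, 1, 2, 11]
Visit 17; enqueue 14 → queue [3, 1, 2, 11, 14]
Visit 3; enqueue 15, 5 → queue [1, 2, 11, 14, 15, 5]
Visit 1; enqueue 7, 18 → queue [2, 11, 14, 15, 5, 7, 18]
Visit 2; enqueue 10 → queue [11, 14, 15, 5, 7, 18, 10]
Visit 11 → queue [14, 15, 5, 7, 18, 10]
Visit 14 → queue [15, 5, 7, 18, 10]
Visit 15 → queue [5, 7, 18, 10]
Visit 5 → queue [7, 18, 10]
Visit 7 → queue [18, 10]
Visit 18 → queue [10]
Visit 10 → queue []

13 -> 6 -> 12 -> 4 -> 8 -> 9 -> 16 -> 17 -> 3 -> 1 -> 2 -> 11 -> 14 -> 15 -> 5 -> 7 -> 18 -> 10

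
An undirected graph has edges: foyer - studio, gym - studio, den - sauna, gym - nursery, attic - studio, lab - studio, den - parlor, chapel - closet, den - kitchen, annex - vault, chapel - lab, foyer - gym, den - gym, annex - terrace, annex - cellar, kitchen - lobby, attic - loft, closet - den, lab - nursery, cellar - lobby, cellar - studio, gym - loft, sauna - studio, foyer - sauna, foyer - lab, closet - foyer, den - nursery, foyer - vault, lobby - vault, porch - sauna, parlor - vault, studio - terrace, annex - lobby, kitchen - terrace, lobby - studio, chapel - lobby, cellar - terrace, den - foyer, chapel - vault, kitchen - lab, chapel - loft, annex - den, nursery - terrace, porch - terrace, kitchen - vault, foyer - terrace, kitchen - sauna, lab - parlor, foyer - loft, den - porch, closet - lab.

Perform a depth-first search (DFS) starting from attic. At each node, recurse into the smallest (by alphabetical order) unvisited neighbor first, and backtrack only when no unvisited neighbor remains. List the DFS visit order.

attic -> loft -> chapel -> closet -> den -> annex -> cellar -> lobby -> kitchen -> lab -> foyer -> gym -> nursery -> terrace -> porch -> sauna -> studio -> vault -> parlor

Visit attic
attic → loft
loft → chapel
chapel → closet
closet → den
den → annex
annex → cellar
cellar → lobby
lobby → kitchen
kitchen → lab
lab → foyer
foyer → gym
gym → nursery
nursery → terrace
terrace → porch
porch → sauna
sauna → studio
foyer → vault
vault → parlor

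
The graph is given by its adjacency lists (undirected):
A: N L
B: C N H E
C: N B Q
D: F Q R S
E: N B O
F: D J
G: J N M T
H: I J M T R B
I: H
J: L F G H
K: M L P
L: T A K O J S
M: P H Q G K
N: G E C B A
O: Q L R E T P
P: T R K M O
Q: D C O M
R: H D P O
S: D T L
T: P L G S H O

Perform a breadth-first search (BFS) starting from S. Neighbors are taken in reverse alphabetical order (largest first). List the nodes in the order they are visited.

S, T, L, D, P, O, H, G, K, J, A, R, Q, F, M, E, I, B, N, C

Visit S; enqueue T, L, D → queue [T, L, D]
Visit T; enqueue P, O, H, G → queue [L, D, P, O, H, G]
Visit L; enqueue K, J, A → queue [D, P, O, H, G, K, J, A]
Visit D; enqueue R, Q, F → queue [P, O, H, G, K, J, A, R, Q, F]
Visit P; enqueue M → queue [O, H, G, K, J, A, R, Q, F, M]
Visit O; enqueue E → queue [H, G, K, J, A, R, Q, F, M, E]
Visit H; enqueue I, B → queue [G, K, J, A, R, Q, F, M, E, I, B]
Visit G; enqueue N → queue [K, J, A, R, Q, F, M, E, I, B, N]
Visit K → queue [J, A, R, Q, F, M, E, I, B, N]
Visit J → queue [A, R, Q, F, M, E, I, B, N]
Visit A → queue [R, Q, F, M, E, I, B, N]
Visit R → queue [Q, F, M, E, I, B, N]
Visit Q; enqueue C → queue [F, M, E, I, B, N, C]
Visit F → queue [M, E, I, B, N, C]
Visit M → queue [E, I, B, N, C]
Visit E → queue [I, B, N, C]
Visit I → queue [B, N, C]
Visit B → queue [N, C]
Visit N → queue [C]
Visit C → queue []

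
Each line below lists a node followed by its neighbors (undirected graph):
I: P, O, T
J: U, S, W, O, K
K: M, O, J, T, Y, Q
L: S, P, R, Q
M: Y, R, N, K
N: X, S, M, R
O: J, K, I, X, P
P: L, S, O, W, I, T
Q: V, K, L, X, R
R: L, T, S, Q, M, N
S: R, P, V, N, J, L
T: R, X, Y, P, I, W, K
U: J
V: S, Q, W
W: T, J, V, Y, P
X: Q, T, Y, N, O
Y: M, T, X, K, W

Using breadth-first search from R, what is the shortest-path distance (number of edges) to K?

Level 0: R
Level 1: L, M, N, Q, S, T
Level 2: I, J, K, P, V, W, X, Y
Level 3: O, U
K first appears at level 2.

2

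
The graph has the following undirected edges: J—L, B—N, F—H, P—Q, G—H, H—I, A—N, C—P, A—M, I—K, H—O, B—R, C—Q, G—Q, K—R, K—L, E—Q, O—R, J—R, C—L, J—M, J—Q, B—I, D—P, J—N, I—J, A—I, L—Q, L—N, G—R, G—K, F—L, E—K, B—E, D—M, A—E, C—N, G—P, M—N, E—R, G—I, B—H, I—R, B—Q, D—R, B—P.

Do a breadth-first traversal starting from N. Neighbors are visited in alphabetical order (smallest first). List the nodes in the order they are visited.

Visit N; enqueue A, B, C, J, L, M → queue [A, B, C, J, L, M]
Visit A; enqueue E, I → queue [B, C, J, L, M, E, I]
Visit B; enqueue H, P, Q, R → queue [C, J, L, M, E, I, H, P, Q, R]
Visit C → queue [J, L, M, E, I, H, P, Q, R]
Visit J → queue [L, M, E, I, H, P, Q, R]
Visit L; enqueue F, K → queue [M, E, I, H, P, Q, R, F, K]
Visit M; enqueue D → queue [E, I, H, P, Q, R, F, K, D]
Visit E → queue [I, H, P, Q, R, F, K, D]
Visit I; enqueue G → queue [H, P, Q, R, F, K, D, G]
Visit H; enqueue O → queue [P, Q, R, F, K, D, G, O]
Visit P → queue [Q, R, F, K, D, G, O]
Visit Q → queue [R, F, K, D, G, O]
Visit R → queue [F, K, D, G, O]
Visit F → queue [K, D, G, O]
Visit K → queue [D, G, O]
Visit D → queue [G, O]
Visit G → queue [O]
Visit O → queue []

N → A → B → C → J → L → M → E → I → H → P → Q → R → F → K → D → G → O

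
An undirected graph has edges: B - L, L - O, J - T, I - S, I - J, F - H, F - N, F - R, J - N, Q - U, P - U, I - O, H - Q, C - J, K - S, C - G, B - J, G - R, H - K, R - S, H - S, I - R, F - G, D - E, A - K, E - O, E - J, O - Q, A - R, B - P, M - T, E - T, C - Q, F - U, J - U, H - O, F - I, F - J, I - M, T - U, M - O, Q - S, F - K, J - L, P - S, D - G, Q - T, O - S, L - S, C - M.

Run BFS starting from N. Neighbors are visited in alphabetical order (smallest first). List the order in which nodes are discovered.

N → F → J → G → H → I → K → R → U → B → C → E → L → T → D → O → Q → S → M → A → P

Visit N; enqueue F, J → queue [F, J]
Visit F; enqueue G, H, I, K, R, U → queue [J, G, H, I, K, R, U]
Visit J; enqueue B, C, E, L, T → queue [G, H, I, K, R, U, B, C, E, L, T]
Visit G; enqueue D → queue [H, I, K, R, U, B, C, E, L, T, D]
Visit H; enqueue O, Q, S → queue [I, K, R, U, B, C, E, L, T, D, O, Q, S]
Visit I; enqueue M → queue [K, R, U, B, C, E, L, T, D, O, Q, S, M]
Visit K; enqueue A → queue [R, U, B, C, E, L, T, D, O, Q, S, M, A]
Visit R → queue [U, B, C, E, L, T, D, O, Q, S, M, A]
Visit U; enqueue P → queue [B, C, E, L, T, D, O, Q, S, M, A, P]
Visit B → queue [C, E, L, T, D, O, Q, S, M, A, P]
Visit C → queue [E, L, T, D, O, Q, S, M, A, P]
Visit E → queue [L, T, D, O, Q, S, M, A, P]
Visit L → queue [T, D, O, Q, S, M, A, P]
Visit T → queue [D, O, Q, S, M, A, P]
Visit D → queue [O, Q, S, M, A, P]
Visit O → queue [Q, S, M, A, P]
Visit Q → queue [S, M, A, P]
Visit S → queue [M, A, P]
Visit M → queue [A, P]
Visit A → queue [P]
Visit P → queue []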